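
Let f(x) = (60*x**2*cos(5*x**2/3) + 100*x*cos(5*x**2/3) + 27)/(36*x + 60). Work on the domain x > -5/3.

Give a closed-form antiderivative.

Any candidate F(x) must reproduce f(x) exactly when differentiated.
Check: d/dx[3*log(3*x + 5)/4 + sin(5*x**2/3)/2] = (60*x**2*cos(5*x**2/3) + 100*x*cos(5*x**2/3) + 27)/(36*x + 60) = f(x).

An antiderivative is F(x) = 3*log(3*x + 5)/4 + sin(5*x**2/3)/2.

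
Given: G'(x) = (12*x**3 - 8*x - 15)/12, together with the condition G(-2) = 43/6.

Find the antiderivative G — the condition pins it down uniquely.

Check a candidate G(x) by differentiating: d/dx[G] must match the given G'(x).
A general antiderivative is x**4/4 - x**2/3 - 5*x/4 + C.
The condition gives C = 43/6 - (31/6) = 2.
So G(x) = x**4/4 - x**2/3 - 5*x/4 + 2.
Check: d/dx[x**4/4 - x**2/3 - 5*x/4 + 2] = x**3 - 2*x/3 - 5/4, which equals G'(x).

G(x) = x**4/4 - x**2/3 - 5*x/4 + 2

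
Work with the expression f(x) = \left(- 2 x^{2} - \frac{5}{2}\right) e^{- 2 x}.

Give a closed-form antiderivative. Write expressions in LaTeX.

f has the shape u'v + uv' for u = x^{2} + x + \frac{7}{4} and v = e^{- 2 x} — it is the derivative of the product u*v.
Check: d/dx[\frac{\left(4 x^{2} + 4 x + 7\right) e^{- 2 x}}{4}] = \frac{\left(- 4 x^{2} - 5\right) e^{- 2 x}}{2}, which equals f(x).

An antiderivative is F(x) = \frac{\left(4 x^{2} + 4 x + 7\right) e^{- 2 x}}{4}.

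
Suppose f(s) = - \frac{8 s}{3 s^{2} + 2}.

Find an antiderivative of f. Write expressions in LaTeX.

An antiderivative is F(s) = - \frac{4 \log{\left(3 s^{2} + 2 \right)}}{3}.

The substitution u = 3 s^{2} + 2 works: f is exactly (dF/du)*(du/ds) for that inner function.
Check: d/ds[- \frac{4 \log{\left(3 s^{2} + 2 \right)}}{3}] = - \frac{8 s}{3 s^{2} + 2} = f(s).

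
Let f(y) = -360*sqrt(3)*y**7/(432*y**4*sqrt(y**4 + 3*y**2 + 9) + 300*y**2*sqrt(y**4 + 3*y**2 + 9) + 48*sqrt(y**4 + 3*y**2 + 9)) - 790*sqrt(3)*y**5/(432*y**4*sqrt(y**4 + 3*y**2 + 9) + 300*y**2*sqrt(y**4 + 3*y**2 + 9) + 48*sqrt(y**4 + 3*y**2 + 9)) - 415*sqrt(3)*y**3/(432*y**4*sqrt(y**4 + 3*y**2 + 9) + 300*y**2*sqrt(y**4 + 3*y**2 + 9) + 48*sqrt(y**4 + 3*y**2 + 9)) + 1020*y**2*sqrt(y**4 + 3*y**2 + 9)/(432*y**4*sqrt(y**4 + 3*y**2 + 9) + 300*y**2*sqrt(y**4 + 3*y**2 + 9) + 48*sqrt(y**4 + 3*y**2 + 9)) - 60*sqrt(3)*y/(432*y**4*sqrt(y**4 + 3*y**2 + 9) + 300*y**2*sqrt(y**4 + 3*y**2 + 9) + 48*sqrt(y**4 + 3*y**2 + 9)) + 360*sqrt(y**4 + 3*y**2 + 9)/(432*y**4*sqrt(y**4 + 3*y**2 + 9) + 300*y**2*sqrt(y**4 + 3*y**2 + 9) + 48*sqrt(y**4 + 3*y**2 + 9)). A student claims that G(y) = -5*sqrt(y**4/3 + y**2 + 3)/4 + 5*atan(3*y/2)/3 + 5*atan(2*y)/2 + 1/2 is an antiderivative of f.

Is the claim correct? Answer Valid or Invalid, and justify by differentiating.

d/dy[G] = (-360*sqrt(3)*y**7 - 790*sqrt(3)*y**5 - 415*sqrt(3)*y**3 + 1020*y**2*sqrt(y**4 + 3*y**2 + 9) - 60*sqrt(3)*y + 360*sqrt(y**4 + 3*y**2 + 9))/(432*y**4*sqrt(y**4 + 3*y**2 + 9) + 300*y**2*sqrt(y**4 + 3*y**2 + 9) + 48*sqrt(y**4 + 3*y**2 + 9))
This equals f(y) exactly, so the claim holds.

Valid - the claim checks out under differentiation.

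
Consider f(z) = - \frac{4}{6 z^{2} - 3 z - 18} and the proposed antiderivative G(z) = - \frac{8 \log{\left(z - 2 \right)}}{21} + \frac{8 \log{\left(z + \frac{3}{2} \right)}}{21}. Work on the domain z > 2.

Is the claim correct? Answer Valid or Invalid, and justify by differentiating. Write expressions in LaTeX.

d/dz[G] = - \frac{8}{6 z^{2} - 3 z - 18}
d/dz[G] - f(z) = - \frac{4}{6 z^{2} - 3 z - 18} != 0.

Invalid: d/dz[G] - f = - \frac{4}{6 z^{2} - 3 z - 18}, which is not 0.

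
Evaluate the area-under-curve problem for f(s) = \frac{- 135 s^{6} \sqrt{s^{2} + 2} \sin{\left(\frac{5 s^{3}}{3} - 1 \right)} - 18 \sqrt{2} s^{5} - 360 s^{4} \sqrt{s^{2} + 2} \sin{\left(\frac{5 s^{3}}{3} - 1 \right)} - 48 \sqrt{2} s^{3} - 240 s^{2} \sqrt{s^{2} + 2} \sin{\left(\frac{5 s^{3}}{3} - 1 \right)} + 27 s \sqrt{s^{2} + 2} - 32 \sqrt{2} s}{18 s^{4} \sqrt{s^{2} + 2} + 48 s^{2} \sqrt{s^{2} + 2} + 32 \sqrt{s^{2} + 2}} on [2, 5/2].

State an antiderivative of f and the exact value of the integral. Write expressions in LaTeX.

A candidate is checked by its d/ds: the result must match f(s).
F(s) = \frac{- 12 \sqrt{2} s^{2} \sqrt{s^{2} + 2} + 18 s^{2} \cos{\left(\frac{5 s^{3}}{3} - 1 \right)} - 16 \sqrt{2} \sqrt{s^{2} + 2} + 24 \cos{\left(\frac{5 s^{3}}{3} - 1 \right)} - 9}{4 \left(3 s^{2} + 4\right)} is an antiderivative of f.
Check: d/ds[\frac{- 12 \sqrt{2} s^{2} \sqrt{s^{2} + 2} + 18 s^{2} \cos{\left(\frac{5 s^{3}}{3} - 1 \right)} - 16 \sqrt{2} \sqrt{s^{2} + 2} + 24 \cos{\left(\frac{5 s^{3}}{3} - 1 \right)} - 9}{4 \left(3 s^{2} + 4\right)}] = \frac{- 135 s^{6} \sqrt{s^{2} + 2} \sin{\left(\frac{5 s^{3}}{3} - 1 \right)} - 18 \sqrt{2} s^{5} - 360 s^{4} \sqrt{s^{2} + 2} \sin{\left(\frac{5 s^{3}}{3} - 1 \right)} - 48 \sqrt{2} s^{3} - 240 s^{2} \sqrt{s^{2} + 2} \sin{\left(\frac{5 s^{3}}{3} - 1 \right)} + 27 s \sqrt{s^{2} + 2} - 32 \sqrt{2} s}{18 s^{4} \sqrt{s^{2} + 2} + 48 s^{2} \sqrt{s^{2} + 2} + 32 \sqrt{s^{2} + 2}} = f(s).
F(5/2) = - \frac{\sqrt{66}}{2} - \frac{9}{91} + \frac{3 \cos{\left(\frac{601}{24} \right)}}{2}; F(2) = - 2 \sqrt{3} - \frac{9}{64} + \frac{3 \cos{\left(\frac{37}{3} \right)}}{2}.
Integral = F(5/2) - F(2) = - \frac{\sqrt{66}}{2} - \frac{3 \cos{\left(\frac{37}{3} \right)}}{2} + \frac{243}{5824} + \frac{3 \cos{\left(\frac{601}{24} \right)}}{2} + 2 \sqrt{3}.

Antiderivative: F(s) = \frac{- 12 \sqrt{2} s^{2} \sqrt{s^{2} + 2} + 18 s^{2} \cos{\left(\frac{5 s^{3}}{3} - 1 \right)} - 16 \sqrt{2} \sqrt{s^{2} + 2} + 24 \cos{\left(\frac{5 s^{3}}{3} - 1 \right)} - 9}{4 \left(3 s^{2} + 4\right)}; value = - \frac{\sqrt{66}}{2} - \frac{3 \cos{\left(\frac{37}{3} \right)}}{2} + \frac{243}{5824} + \frac{3 \cos{\left(\frac{601}{24} \right)}}{2} + 2 \sqrt{3}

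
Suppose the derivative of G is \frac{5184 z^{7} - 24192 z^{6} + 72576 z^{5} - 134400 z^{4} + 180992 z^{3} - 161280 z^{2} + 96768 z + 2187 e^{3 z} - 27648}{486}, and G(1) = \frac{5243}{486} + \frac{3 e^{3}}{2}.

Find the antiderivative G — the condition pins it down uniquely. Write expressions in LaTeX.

G(z) = \frac{8 \left(- 3 z^{2} + 4 z - 6\right)^{4} + 729 e^{3 z} + 243}{486}

A first test for any G(z): its z-derivative must equal the given G'(z).
A general antiderivative is \frac{4 \left(- z^{2} + \frac{4 z}{3} - 2\right)^{4}}{3} + \frac{3 e^{3 z}}{2} + C.
The condition gives C = \frac{5243}{486} + \frac{3 e^{3}}{2} - (\frac{2500}{243} + \frac{3 e^{3}}{2}) = \frac{1}{2}.
So G(z) = \frac{8 \left(- 3 z^{2} + 4 z - 6\right)^{4} + 729 e^{3 z} + 243}{486}.
Check: d/dz[\frac{8 \left(- 3 z^{2} + 4 z - 6\right)^{4} + 729 e^{3 z} + 243}{486}] = \frac{32 z^{7}}{3} - \frac{448 z^{6}}{9} + \frac{448 z^{5}}{3} - \frac{22400 z^{4}}{81} + \frac{90496 z^{3}}{243} - \frac{8960 z^{2}}{27} + \frac{1792 z}{9} + \frac{9 e^{3 z}}{2} - \frac{512}{9}, which equals G'(z).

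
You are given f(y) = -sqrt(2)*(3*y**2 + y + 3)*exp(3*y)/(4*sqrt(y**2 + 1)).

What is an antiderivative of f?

An antiderivative is F(y) = -sqrt(2)*sqrt(y**2 + 1)*exp(3*y)/4.

Recognize the product-rule pattern: f = u'v + uv' with u = -sqrt(2*y**2 + 2)/4, v = exp(3*y), so integration by parts undoes it.
Check: d/dy[-sqrt(2)*sqrt(y**2 + 1)*exp(3*y)/4] = (-3*sqrt(2)*y**2*exp(3*y) - sqrt(2)*y*exp(3*y) - 3*sqrt(2)*exp(3*y))/(4*sqrt(y**2 + 1)), which equals f(y).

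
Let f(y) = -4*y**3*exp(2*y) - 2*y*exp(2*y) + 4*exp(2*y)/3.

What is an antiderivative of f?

An antiderivative is F(y) = -2*y**3*exp(2*y) + 3*y**2*exp(2*y) - 4*y*exp(2*y) + 8*exp(2*y)/3.

f has the shape u'v + uv' for u = -2*y**3 + 3*y**2 - 4*y + 8/3 and v = exp(2*y) — it is the derivative of the product u*v.
Check: d/dy[-2*y**3*exp(2*y) + 3*y**2*exp(2*y) - 4*y*exp(2*y) + 8*exp(2*y)/3] = -4*y**3*exp(2*y) - 2*y*exp(2*y) + 4*exp(2*y)/3 = f(y).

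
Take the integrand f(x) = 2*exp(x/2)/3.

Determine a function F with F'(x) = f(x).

For F(x) to be correct the identity F'(x) - f(x) = 0 must hold.
Check: d/dx[4*exp(x/2)/3] = 2*exp(x/2)/3 = f(x).

An antiderivative is F(x) = 4*exp(x/2)/3.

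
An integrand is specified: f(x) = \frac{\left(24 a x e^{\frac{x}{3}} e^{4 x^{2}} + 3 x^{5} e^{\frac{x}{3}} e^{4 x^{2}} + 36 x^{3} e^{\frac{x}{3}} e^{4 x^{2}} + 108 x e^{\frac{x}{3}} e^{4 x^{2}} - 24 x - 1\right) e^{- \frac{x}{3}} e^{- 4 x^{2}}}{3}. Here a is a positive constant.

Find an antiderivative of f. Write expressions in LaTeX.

An antiderivative is F(x) = \frac{24 a x^{2} + \left(x^{2} + 6\right)^{3} + 6 e^{- 4 x^{2} - \frac{x}{3}}}{6}.

A candidate is checked by its d/dx: the result must match f(x).
Check: d/dx[\frac{24 a x^{2} + \left(x^{2} + 6\right)^{3} + 6 e^{- 4 x^{2} - \frac{x}{3}}}{6}] = \frac{\left(24 a x e^{\frac{x}{3}} e^{4 x^{2}} + 3 x^{5} e^{\frac{x}{3}} e^{4 x^{2}} + 36 x^{3} e^{\frac{x}{3}} e^{4 x^{2}} + 108 x e^{\frac{x}{3}} e^{4 x^{2}} - 24 x - 1\right) e^{- \frac{x}{3}} e^{- 4 x^{2}}}{3} = f(x).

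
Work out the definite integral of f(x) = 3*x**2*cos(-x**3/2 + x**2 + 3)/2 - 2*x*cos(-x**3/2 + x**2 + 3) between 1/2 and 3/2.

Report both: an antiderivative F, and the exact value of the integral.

Antiderivative: F(x) = -sin(-x**3/2 + x**2 + 3); value = sin(51/16) - sin(57/16)

f matches the chain-rule pattern g'(h)*h' with inner function h(x) = -x**3/2 + x**2 + 3; substituting u = h(x) collapses the integral.
F(x) = -sin(-x**3/2 + x**2 + 3) is an antiderivative of f.
Check: d/dx[-sin(-x**3/2 + x**2 + 3)] = 3*x**2*cos(-x**3/2 + x**2 + 3)/2 - 2*x*cos(-x**3/2 + x**2 + 3) = f(x).
F(3/2) = -sin(57/16); F(1/2) = -sin(51/16).
Integral = F(3/2) - F(1/2) = sin(51/16) - sin(57/16).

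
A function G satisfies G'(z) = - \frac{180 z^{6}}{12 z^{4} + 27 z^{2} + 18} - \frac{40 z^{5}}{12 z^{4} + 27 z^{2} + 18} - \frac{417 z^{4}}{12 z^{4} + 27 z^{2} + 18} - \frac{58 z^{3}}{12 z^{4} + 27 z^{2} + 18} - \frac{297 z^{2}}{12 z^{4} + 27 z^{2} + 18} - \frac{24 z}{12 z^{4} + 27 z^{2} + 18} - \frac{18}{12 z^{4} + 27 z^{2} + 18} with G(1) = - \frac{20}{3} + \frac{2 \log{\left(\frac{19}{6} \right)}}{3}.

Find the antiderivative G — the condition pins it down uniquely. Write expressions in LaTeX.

G(z) = - 5 z^{3} - \frac{5 z^{2}}{3} - z + \frac{2 \log{\left(\frac{2 z^{4}}{3} + \frac{3 z^{2}}{2} + 1 \right)}}{3} + 1

Integrate term by term and add the pieces.
A general antiderivative is - 5 z^{3} - \frac{5 z^{2}}{3} - z + \frac{2 \log{\left(\frac{2 z^{4}}{3} + \frac{3 z^{2}}{2} + 1 \right)}}{3} - 1 + C.
The condition gives C = - \frac{20}{3} + \frac{2 \log{\left(\frac{19}{6} \right)}}{3} - (- \frac{26}{3} + \frac{2 \log{\left(\frac{19}{6} \right)}}{3}) = 2.
So G(z) = - 5 z^{3} - \frac{5 z^{2}}{3} - z + \frac{2 \log{\left(\frac{2 z^{4}}{3} + \frac{3 z^{2}}{2} + 1 \right)}}{3} + 1.
Check: d/dz[- 5 z^{3} - \frac{5 z^{2}}{3} - z + \frac{2 \log{\left(\frac{2 z^{4}}{3} + \frac{3 z^{2}}{2} + 1 \right)}}{3} + 1] = \frac{- 180 z^{6} - 40 z^{5} - 417 z^{4} - 58 z^{3} - 297 z^{2} - 24 z - 18}{12 z^{4} + 27 z^{2} + 18}, which equals G'(z).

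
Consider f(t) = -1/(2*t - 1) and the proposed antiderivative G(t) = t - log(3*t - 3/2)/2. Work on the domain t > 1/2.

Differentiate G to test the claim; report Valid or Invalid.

Invalid: d/dt[G] - f = 1, which is not 0.

d/dt[G] = (2*t - 2)/(2*t - 1)
d/dt[G] - f(t) = 1 != 0.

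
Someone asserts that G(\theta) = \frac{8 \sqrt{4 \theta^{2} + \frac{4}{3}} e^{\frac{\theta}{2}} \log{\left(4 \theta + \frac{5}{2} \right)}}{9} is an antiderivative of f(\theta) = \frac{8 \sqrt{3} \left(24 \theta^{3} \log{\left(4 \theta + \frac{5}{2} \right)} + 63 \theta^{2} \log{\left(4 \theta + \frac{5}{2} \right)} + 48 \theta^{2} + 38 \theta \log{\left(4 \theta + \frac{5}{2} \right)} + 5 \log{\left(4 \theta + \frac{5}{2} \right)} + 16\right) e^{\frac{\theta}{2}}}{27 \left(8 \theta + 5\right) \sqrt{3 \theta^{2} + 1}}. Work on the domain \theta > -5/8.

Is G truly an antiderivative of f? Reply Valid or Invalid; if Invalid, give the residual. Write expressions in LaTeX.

d/d\theta[G] = \frac{192 \sqrt{3} \theta^{3} e^{\frac{\theta}{2}} \log{\left(4 \theta + \frac{5}{2} \right)} + 504 \sqrt{3} \theta^{2} e^{\frac{\theta}{2}} \log{\left(4 \theta + \frac{5}{2} \right)} + 384 \sqrt{3} \theta^{2} e^{\frac{\theta}{2}} + 304 \sqrt{3} \theta e^{\frac{\theta}{2}} \log{\left(4 \theta + \frac{5}{2} \right)} + 40 \sqrt{3} e^{\frac{\theta}{2}} \log{\left(4 \theta + \frac{5}{2} \right)} + 128 \sqrt{3} e^{\frac{\theta}{2}}}{216 \theta \sqrt{3 \theta^{2} + 1} + 135 \sqrt{3 \theta^{2} + 1}}
This equals f(\theta) exactly, so the claim holds.

Valid - the claim checks out under differentiation.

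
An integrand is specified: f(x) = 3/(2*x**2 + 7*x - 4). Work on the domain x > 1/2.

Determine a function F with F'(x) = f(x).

Factor the denominator ((x + 4)*(2*x - 1)) and decompose: f = 2/(3*(2*x - 1)) - 1/(3*(x + 4)); each piece integrates to a log, atan, or power term.
Check: d/dx[log(x - 1/2)/3 - log(x + 4)/3] = 3/(2*x**2 + 7*x - 4) = f(x).

An antiderivative is F(x) = log(x - 1/2)/3 - log(x + 4)/3.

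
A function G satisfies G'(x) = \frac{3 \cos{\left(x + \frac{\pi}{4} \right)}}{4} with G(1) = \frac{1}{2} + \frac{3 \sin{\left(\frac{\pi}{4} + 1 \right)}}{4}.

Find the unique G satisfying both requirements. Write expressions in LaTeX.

G(x) = \frac{3 \sin{\left(x + \frac{\pi}{4} \right)}}{4} + \frac{1}{2}

Since d/dx undoes antidifferentiation here, G(x) must give back the stated G'(x).
A general antiderivative is \frac{3 \sin{\left(x + \frac{\pi}{4} \right)}}{4} + C.
The condition gives C = \frac{1}{2} + \frac{3 \sin{\left(\frac{\pi}{4} + 1 \right)}}{4} - (\frac{3 \sin{\left(\frac{\pi}{4} + 1 \right)}}{4}) = \frac{1}{2}.
So G(x) = \frac{3 \sin{\left(x + \frac{\pi}{4} \right)}}{4} + \frac{1}{2}.
Check: d/dx[\frac{3 \sin{\left(x + \frac{\pi}{4} \right)}}{4} + \frac{1}{2}] = \frac{3 \cos{\left(x + \frac{\pi}{4} \right)}}{4} = G'(x).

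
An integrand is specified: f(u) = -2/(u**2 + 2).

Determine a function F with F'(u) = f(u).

Whatever form F(u) takes, F'(u) = f(u) is non-negotiable.
Check: d/du[-sqrt(2)*atan(sqrt(2)*u/2)] = -2/(u**2 + 2) = f(u).

An antiderivative is F(u) = -sqrt(2)*atan(sqrt(2)*u/2).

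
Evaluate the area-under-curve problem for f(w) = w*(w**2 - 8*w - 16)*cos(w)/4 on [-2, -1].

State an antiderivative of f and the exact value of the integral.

Recover f(w) by differentiating a candidate F(w); any mismatch rules it out.
F(w) = w**3*sin(w)/4 - 2*w**2*sin(w) + 3*w**2*cos(w)/4 - 11*w*sin(w)/2 - 4*w*cos(w) + 4*sin(w) - 11*cos(w)/2 is an antiderivative of f.
Check: d/dw[w**3*sin(w)/4 - 2*w**2*sin(w) + 3*w**2*cos(w)/4 - 11*w*sin(w)/2 - 4*w*cos(w) + 4*sin(w) - 11*cos(w)/2] = w**3*cos(w)/4 - 2*w**2*cos(w) - 4*w*cos(w), which equals f(w).
F(-1) = -29*sin(1)/4 - 3*cos(1)/4; F(-2) = -5*sin(2) + 11*cos(2)/2.
Integral = F(-1) - F(-2) = -29*sin(1)/4 - 3*cos(1)/4 - 11*cos(2)/2 + 5*sin(2).

Antiderivative: F(w) = w**3*sin(w)/4 - 2*w**2*sin(w) + 3*w**2*cos(w)/4 - 11*w*sin(w)/2 - 4*w*cos(w) + 4*sin(w) - 11*cos(w)/2; value = -29*sin(1)/4 - 3*cos(1)/4 - 11*cos(2)/2 + 5*sin(2)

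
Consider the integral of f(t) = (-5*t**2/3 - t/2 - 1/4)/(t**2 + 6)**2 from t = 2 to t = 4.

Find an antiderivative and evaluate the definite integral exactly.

Since d/dt undoes antidifferentiation here, F'(t) = f(t) is required of F(t).
F(t) = -(41*sqrt(6)*t**2*atan(sqrt(6)*t/6) - 234*t + 246*sqrt(6)*atan(sqrt(6)*t/6) - 72)/(288*(t**2 + 6)) is an antiderivative of f.
Check: d/dt[-(41*sqrt(6)*t**2*atan(sqrt(6)*t/6) - 234*t + 246*sqrt(6)*atan(sqrt(6)*t/6) - 72)/(288*(t**2 + 6))] = (-20*t**2 - 6*t - 3)/(12*t**4 + 144*t**2 + 432), which equals f(t).
F(4) = -41*sqrt(6)*atan(2*sqrt(6)/3)/288 + 7/44; F(2) = -41*sqrt(6)*atan(sqrt(6)/3)/288 + 3/16.
Integral = F(4) - F(2) = -41*sqrt(6)*atan(2*sqrt(6)/3)/288 - 5/176 + 41*sqrt(6)*atan(sqrt(6)/3)/288.

Antiderivative: F(t) = -(41*sqrt(6)*t**2*atan(sqrt(6)*t/6) - 234*t + 246*sqrt(6)*atan(sqrt(6)*t/6) - 72)/(288*(t**2 + 6)); value = -41*sqrt(6)*atan(2*sqrt(6)/3)/288 - 5/176 + 41*sqrt(6)*atan(sqrt(6)/3)/288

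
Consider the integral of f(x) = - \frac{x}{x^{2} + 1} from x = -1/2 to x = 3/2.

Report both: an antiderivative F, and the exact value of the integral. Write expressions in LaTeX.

Antiderivative: F(x) = - \frac{\log{\left(x^{2} + 1 \right)}}{2}; value = - \frac{\log{\left(\frac{13}{4} \right)}}{2} + \frac{\log{\left(\frac{5}{4} \right)}}{2}

The substitution u = x^{2} + 1 works: f is exactly (dF/du)*(du/dx) for that inner function.
F(x) = - \frac{\log{\left(x^{2} + 1 \right)}}{2} is an antiderivative of f.
Check: d/dx[- \frac{\log{\left(x^{2} + 1 \right)}}{2}] = - \frac{x}{x^{2} + 1} = f(x).
F(3/2) = - \frac{\log{\left(\frac{13}{4} \right)}}{2}; F(-1/2) = - \frac{\log{\left(\frac{5}{4} \right)}}{2}.
Integral = F(3/2) - F(-1/2) = - \frac{\log{\left(\frac{13}{4} \right)}}{2} + \frac{\log{\left(\frac{5}{4} \right)}}{2}.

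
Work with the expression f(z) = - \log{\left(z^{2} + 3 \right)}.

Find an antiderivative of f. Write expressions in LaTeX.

An antiderivative is F(z) = - z \log{\left(z^{2} + 3 \right)} + 2 z - 2 \sqrt{3} \operatorname{atan}{\left(\frac{\sqrt{3} z}{3} \right)}.

Check any antiderivative F(z) by computing F'(z) and comparing it with f(z).
Check: d/dz[- z \log{\left(z^{2} + 3 \right)} + 2 z - 2 \sqrt{3} \operatorname{atan}{\left(\frac{\sqrt{3} z}{3} \right)}] = - \log{\left(z^{2} + 3 \right)} = f(z).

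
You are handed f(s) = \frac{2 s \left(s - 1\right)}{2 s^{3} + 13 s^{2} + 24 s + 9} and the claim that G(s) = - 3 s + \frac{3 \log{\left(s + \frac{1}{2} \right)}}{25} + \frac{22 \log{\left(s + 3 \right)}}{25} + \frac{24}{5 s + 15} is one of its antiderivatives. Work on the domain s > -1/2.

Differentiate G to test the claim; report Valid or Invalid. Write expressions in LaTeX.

Invalid: d/ds[G] - f = -3, which is not 0.

d/ds[G] = \frac{- 6 s^{3} - 37 s^{2} - 74 s - 27}{2 s^{3} + 13 s^{2} + 24 s + 9}
d/ds[G] - f(s) = -3 != 0.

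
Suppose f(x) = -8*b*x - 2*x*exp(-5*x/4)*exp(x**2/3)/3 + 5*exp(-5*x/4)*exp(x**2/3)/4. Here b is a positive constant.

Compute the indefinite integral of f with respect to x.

F(x) = -4*b*x**2 - exp(-5*x/4)*exp(x**2/3) + C

The integrand splits into summands that can be handled one at a time.
Check: d/dx[-4*b*x**2 - exp(-5*x/4)*exp(x**2/3)] = (-96*b*x*exp(5*x/4) - 8*x*exp(x**2/3) + 15*exp(x**2/3))*exp(-5*x/4)/12, which equals f(x).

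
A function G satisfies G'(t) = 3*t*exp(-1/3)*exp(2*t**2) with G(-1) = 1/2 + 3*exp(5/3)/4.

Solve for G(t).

G(t) = 3*exp(-1/3)*exp(2*t**2)/4 + 1/2

The substitution u = 2*t**2 - 1/3 works: G'(t) is exactly (dG/du)*(du/dt) for that inner function.
A general antiderivative is 3*exp(2*t**2 - 1/3)/4 + C.
The condition gives C = 1/2 + 3*exp(5/3)/4 - (3*exp(5/3)/4) = 1/2.
So G(t) = 3*exp(-1/3)*exp(2*t**2)/4 + 1/2.
Check: d/dt[3*exp(-1/3)*exp(2*t**2)/4 + 1/2] = 3*t*exp(-1/3)*exp(2*t**2) = G'(t).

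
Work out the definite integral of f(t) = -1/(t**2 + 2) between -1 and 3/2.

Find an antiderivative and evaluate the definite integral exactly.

Whatever form F(t) takes, F'(t) = f(t) is non-negotiable.
F(t) = -sqrt(2)*atan(sqrt(2)*t/2)/2 is an antiderivative of f.
Check: d/dt[-sqrt(2)*atan(sqrt(2)*t/2)/2] = -1/(t**2 + 2) = f(t).
F(3/2) = -sqrt(2)*atan(3*sqrt(2)/4)/2; F(-1) = sqrt(2)*atan(sqrt(2)/2)/2.
Integral = F(3/2) - F(-1) = -sqrt(2)*atan(3*sqrt(2)/4)/2 - sqrt(2)*atan(sqrt(2)/2)/2.

Antiderivative: F(t) = -sqrt(2)*atan(sqrt(2)*t/2)/2; value = -sqrt(2)*atan(3*sqrt(2)/4)/2 - sqrt(2)*atan(sqrt(2)/2)/2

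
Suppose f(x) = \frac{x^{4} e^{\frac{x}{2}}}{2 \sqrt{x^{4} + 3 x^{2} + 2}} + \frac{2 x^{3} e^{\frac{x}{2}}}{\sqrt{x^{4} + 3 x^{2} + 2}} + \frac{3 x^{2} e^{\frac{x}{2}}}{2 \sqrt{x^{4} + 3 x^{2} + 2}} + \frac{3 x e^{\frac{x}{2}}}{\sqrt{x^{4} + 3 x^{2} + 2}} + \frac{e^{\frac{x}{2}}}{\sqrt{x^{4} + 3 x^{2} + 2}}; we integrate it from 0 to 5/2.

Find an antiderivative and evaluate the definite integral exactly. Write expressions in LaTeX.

Antiderivative: F(x) = \sqrt{x^{2} + 1} \sqrt{x^{2} + 2} e^{\frac{x}{2}}; value = - \sqrt{2} + \frac{\sqrt{957} e^{\frac{5}{4}}}{4}

Recognize the product-rule pattern: f = u'v + uv' with u = \sqrt{x^{4} + 3 x^{2} + 2}, v = e^{\frac{x}{2}}, so integration by parts undoes it.
F(x) = \sqrt{x^{2} + 1} \sqrt{x^{2} + 2} e^{\frac{x}{2}} is an antiderivative of f.
Check: d/dx[\sqrt{x^{2} + 1} \sqrt{x^{2} + 2} e^{\frac{x}{2}}] = \frac{x^{4} e^{\frac{x}{2}} + 4 x^{3} e^{\frac{x}{2}} + 3 x^{2} e^{\frac{x}{2}} + 6 x e^{\frac{x}{2}} + 2 e^{\frac{x}{2}}}{2 \sqrt{x^{2} + 1} \sqrt{x^{2} + 2}}, which equals f(x).
F(5/2) = \frac{\sqrt{957} e^{\frac{5}{4}}}{4}; F(0) = \sqrt{2}.
Integral = F(5/2) - F(0) = - \sqrt{2} + \frac{\sqrt{957} e^{\frac{5}{4}}}{4}.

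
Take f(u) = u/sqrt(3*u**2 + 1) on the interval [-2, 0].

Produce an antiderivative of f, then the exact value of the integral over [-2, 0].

Antiderivative: F(u) = sqrt(3*u**2 + 1)/3; value = 1/3 - sqrt(13)/3

f matches the chain-rule pattern g'(h)*h' with inner function h(u) = 3*u**2 + 1; substituting w = h(u) collapses the integral.
F(u) = sqrt(3*u**2 + 1)/3 is an antiderivative of f.
Check: d/du[sqrt(3*u**2 + 1)/3] = u/sqrt(3*u**2 + 1) = f(u).
F(0) = 1/3; F(-2) = sqrt(13)/3.
Integral = F(0) - F(-2) = 1/3 - sqrt(13)/3.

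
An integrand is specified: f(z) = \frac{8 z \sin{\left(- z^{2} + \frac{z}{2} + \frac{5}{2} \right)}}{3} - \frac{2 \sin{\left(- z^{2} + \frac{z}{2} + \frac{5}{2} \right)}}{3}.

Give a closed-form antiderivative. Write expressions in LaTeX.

f matches the chain-rule pattern g'(h)*h' with inner function h(z) = - z^{2} + \frac{z}{2} + \frac{5}{2}; substituting u = h(z) collapses the integral.
Check: d/dz[\frac{4 \cos{\left(- z^{2} + \frac{z}{2} + \frac{5}{2} \right)}}{3}] = \frac{8 z \sin{\left(- z^{2} + \frac{z}{2} + \frac{5}{2} \right)}}{3} - \frac{2 \sin{\left(- z^{2} + \frac{z}{2} + \frac{5}{2} \right)}}{3} = f(z).

An antiderivative is F(z) = \frac{4 \cos{\left(- z^{2} + \frac{z}{2} + \frac{5}{2} \right)}}{3}.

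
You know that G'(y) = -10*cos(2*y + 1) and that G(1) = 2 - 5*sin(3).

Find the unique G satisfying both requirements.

Whatever form G(y) takes, its d/dy must return the stated G'(y).
A general antiderivative is -5*sin(2*y + 1) + C.
The condition gives C = 2 - 5*sin(3) - (-5*sin(3)) = 2.
So G(y) = 2 - 5*sin(2*y + 1).
Check: d/dy[2 - 5*sin(2*y + 1)] = -10*cos(2*y + 1) = G'(y).

G(y) = 2 - 5*sin(2*y + 1)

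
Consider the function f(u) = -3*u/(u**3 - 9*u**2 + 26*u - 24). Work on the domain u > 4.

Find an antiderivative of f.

The denominator factors as (u - 4)*(u - 3)*(u - 2); partial fractions split f into directly integrable pieces: -3/(u - 2) + 9/(u - 3) - 6/(u - 4).
Check: d/du[-6*log(u - 4) + 9*log(u - 3) - 3*log(u - 2)] = -3*u/(u**3 - 9*u**2 + 26*u - 24) = f(u).

An antiderivative is F(u) = -6*log(u - 4) + 9*log(u - 3) - 3*log(u - 2).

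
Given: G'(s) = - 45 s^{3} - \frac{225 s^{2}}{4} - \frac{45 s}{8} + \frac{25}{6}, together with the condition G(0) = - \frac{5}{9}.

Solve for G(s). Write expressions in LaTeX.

G'(s) matches the chain-rule pattern g'(h)*h' with inner function h(s) = - 3 s^{2} - \frac{5 s}{2} + \frac{2}{3}; substituting u = h(s) collapses the integral.
A general antiderivative is - \frac{5 \left(- 3 s^{2} - \frac{5 s}{2} + \frac{2}{3}\right)^{2}}{4} + C.
The condition gives C = - \frac{5}{9} - (- \frac{5}{9}) = 0.
So G(s) = - \frac{5 \left(- 3 s^{2} - \frac{5 s}{2} + \frac{2}{3}\right)^{2}}{4}.
Check: d/ds[- \frac{5 \left(- 3 s^{2} - \frac{5 s}{2} + \frac{2}{3}\right)^{2}}{4}] = - 45 s^{3} - \frac{225 s^{2}}{4} - \frac{45 s}{8} + \frac{25}{6} = G'(s).

G(s) = - \frac{5 \left(- 3 s^{2} - \frac{5 s}{2} + \frac{2}{3}\right)^{2}}{4}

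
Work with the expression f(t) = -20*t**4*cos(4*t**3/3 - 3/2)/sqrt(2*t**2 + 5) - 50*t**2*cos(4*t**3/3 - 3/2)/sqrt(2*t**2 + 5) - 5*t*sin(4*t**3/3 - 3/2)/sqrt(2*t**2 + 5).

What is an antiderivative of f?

An antiderivative is F(t) = -5*sqrt(2*t**2 + 5)*sin(4*t**3/3 - 3/2)/2.

f has the shape u'v + uv' for u = -5*sqrt(2*t**2 + 5)/2 and v = sin(4*t**3/3 - 3/2) — it is the derivative of the product u*v.
Check: d/dt[-5*sqrt(2*t**2 + 5)*sin(4*t**3/3 - 3/2)/2] = (-20*t**4*cos(4*t**3/3 - 3/2) - 50*t**2*cos(4*t**3/3 - 3/2) - 5*t*sin(4*t**3/3 - 3/2))/sqrt(2*t**2 + 5), which equals f(t).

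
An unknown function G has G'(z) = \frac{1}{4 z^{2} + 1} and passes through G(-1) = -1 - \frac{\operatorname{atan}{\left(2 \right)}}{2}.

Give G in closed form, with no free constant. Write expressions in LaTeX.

A candidate passes only if d/dz[G] lands on the given G'(z) exactly.
A general antiderivative is \frac{\operatorname{atan}{\left(2 z \right)}}{2} + C.
The condition gives C = -1 - \frac{\operatorname{atan}{\left(2 \right)}}{2} - (- \frac{\operatorname{atan}{\left(2 \right)}}{2}) = -1.
So G(z) = \frac{\operatorname{atan}{\left(2 z \right)} - 2}{2}.
Check: d/dz[\frac{\operatorname{atan}{\left(2 z \right)} - 2}{2}] = \frac{1}{4 z^{2} + 1} = G'(z).

G(z) = \frac{\operatorname{atan}{\left(2 z \right)} - 2}{2}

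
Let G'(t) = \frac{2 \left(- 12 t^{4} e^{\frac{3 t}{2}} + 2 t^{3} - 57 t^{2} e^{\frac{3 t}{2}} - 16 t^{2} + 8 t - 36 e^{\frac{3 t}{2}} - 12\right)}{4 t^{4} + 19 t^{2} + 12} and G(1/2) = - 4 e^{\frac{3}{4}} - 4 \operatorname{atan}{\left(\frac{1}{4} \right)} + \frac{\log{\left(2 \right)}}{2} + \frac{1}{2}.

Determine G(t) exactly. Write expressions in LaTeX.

Recover the given G'(t) by differentiating a candidate G(t); any mismatch rules it out.
A general antiderivative is - 4 e^{\frac{3 t}{2}} + \frac{\log{\left(2 t^{2} + \frac{3}{2} \right)}}{2} - 4 \operatorname{atan}{\left(\frac{t}{2} \right)} + C.
The condition gives C = - 4 e^{\frac{3}{4}} - 4 \operatorname{atan}{\left(\frac{1}{4} \right)} + \frac{\log{\left(2 \right)}}{2} + \frac{1}{2} - (- 4 e^{\frac{3}{4}} - 4 \operatorname{atan}{\left(\frac{1}{4} \right)} + \frac{\log{\left(2 \right)}}{2}) = \frac{1}{2}.
So G(t) = - 4 e^{\frac{3 t}{2}} + \frac{\log{\left(2 t^{2} + \frac{3}{2} \right)}}{2} - 4 \operatorname{atan}{\left(\frac{t}{2} \right)} + \frac{1}{2}.
Check: d/dt[- 4 e^{\frac{3 t}{2}} + \frac{\log{\left(2 t^{2} + \frac{3}{2} \right)}}{2} - 4 \operatorname{atan}{\left(\frac{t}{2} \right)} + \frac{1}{2}] = \frac{- 24 t^{4} e^{\frac{3 t}{2}} + 4 t^{3} - 114 t^{2} e^{\frac{3 t}{2}} - 32 t^{2} + 16 t - 72 e^{\frac{3 t}{2}} - 24}{4 t^{4} + 19 t^{2} + 12}, which equals G'(t).

G(t) = - 4 e^{\frac{3 t}{2}} + \frac{\log{\left(2 t^{2} + \frac{3}{2} \right)}}{2} - 4 \operatorname{atan}{\left(\frac{t}{2} \right)} + \frac{1}{2}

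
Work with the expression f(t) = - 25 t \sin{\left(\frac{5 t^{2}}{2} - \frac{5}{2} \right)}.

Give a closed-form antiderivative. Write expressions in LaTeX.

f matches the chain-rule pattern g'(h)*h' with inner function h(t) = \frac{5 t^{2}}{2} - \frac{5}{2}; substituting u = h(t) collapses the integral.
Check: d/dt[5 \cos{\left(\frac{5 t^{2}}{2} - \frac{5}{2} \right)}] = - 25 t \sin{\left(\frac{5 t^{2}}{2} - \frac{5}{2} \right)} = f(t).

An antiderivative is F(t) = 5 \cos{\left(\frac{5 t^{2}}{2} - \frac{5}{2} \right)}.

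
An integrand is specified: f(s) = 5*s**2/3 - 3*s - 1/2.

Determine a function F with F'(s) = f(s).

An antiderivative is F(s) = 5*s**3/9 - 3*s**2/2 - s/2.

The integrand splits into summands that can be handled one at a time.
Check: d/ds[5*s**3/9 - 3*s**2/2 - s/2] = 5*s**2/3 - 3*s - 1/2 = f(s).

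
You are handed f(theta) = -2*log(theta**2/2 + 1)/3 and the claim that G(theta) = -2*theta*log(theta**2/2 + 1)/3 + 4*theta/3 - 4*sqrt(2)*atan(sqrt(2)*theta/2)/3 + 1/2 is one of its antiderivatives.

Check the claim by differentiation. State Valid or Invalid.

d/dtheta[G] = -2*log(theta**2/2 + 1)/3
This equals f(theta) exactly, so the claim holds.

Valid: G'(theta) = f(theta).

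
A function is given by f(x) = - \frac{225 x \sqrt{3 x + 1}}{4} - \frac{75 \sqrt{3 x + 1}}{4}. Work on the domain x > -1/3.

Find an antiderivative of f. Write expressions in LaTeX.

An antiderivative is F(x) = - \frac{5 \left(3 x + 1\right)^{\frac{5}{2}}}{2}.

Integrate term by term and add the pieces.
Check: d/dx[- \frac{5 \left(3 x + 1\right)^{\frac{5}{2}}}{2}] = - \frac{225 x \sqrt{3 x + 1}}{4} - \frac{75 \sqrt{3 x + 1}}{4} = f(x).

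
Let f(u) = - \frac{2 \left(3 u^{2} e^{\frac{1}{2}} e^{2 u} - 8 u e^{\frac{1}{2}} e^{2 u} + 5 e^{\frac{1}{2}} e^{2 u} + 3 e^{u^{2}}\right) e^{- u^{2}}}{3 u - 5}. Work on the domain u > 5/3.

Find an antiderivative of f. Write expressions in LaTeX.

Whatever form F(u) takes, F'(u) = f(u) is non-negotiable.
Check: d/du[e^{\frac{1}{2}} e^{2 u} e^{- u^{2}} - 2 \log{\left(3 u - 5 \right)}] = \frac{- 6 u^{2} e^{\frac{1}{2}} e^{2 u} + 16 u e^{\frac{1}{2}} e^{2 u} - 10 e^{\frac{1}{2}} e^{2 u} - 6 e^{u^{2}}}{3 u e^{u^{2}} - 5 e^{u^{2}}}, which equals f(u).

An antiderivative is F(u) = e^{\frac{1}{2}} e^{2 u} e^{- u^{2}} - 2 \log{\left(3 u - 5 \right)}.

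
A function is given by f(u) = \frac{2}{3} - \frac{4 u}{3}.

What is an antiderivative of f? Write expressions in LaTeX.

Differentiate the proposed F(u) back; it has to land on f(u) exactly.
Check: d/du[- \frac{2 u^{2}}{3} + \frac{2 u}{3}] = \frac{2}{3} - \frac{4 u}{3} = f(u).

An antiderivative is F(u) = - \frac{2 u^{2}}{3} + \frac{2 u}{3}.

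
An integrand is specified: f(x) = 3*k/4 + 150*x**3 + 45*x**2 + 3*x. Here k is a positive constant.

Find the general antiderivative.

F(x) = 3*k*x/4 + 3*(-5*x**2 - x)**2/2 + C

The integrand splits into summands that can be handled one at a time.
Check: d/dx[3*k*x/4 + 3*(-5*x**2 - x)**2/2] = 3*k/4 + 150*x**3 + 45*x**2 + 3*x = f(x).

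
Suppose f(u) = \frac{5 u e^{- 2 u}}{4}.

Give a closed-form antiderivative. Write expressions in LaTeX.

An antiderivative is F(u) = \frac{\left(- 10 u - 5\right) e^{- 2 u}}{16}.

f has the shape v'r + vr' for v = - \frac{5 u}{8} - \frac{5}{16} and r = e^{- 2 u} — it is the derivative of the product v*r.
Check: d/du[\frac{\left(- 10 u - 5\right) e^{- 2 u}}{16}] = \frac{5 u e^{- 2 u}}{4} = f(u).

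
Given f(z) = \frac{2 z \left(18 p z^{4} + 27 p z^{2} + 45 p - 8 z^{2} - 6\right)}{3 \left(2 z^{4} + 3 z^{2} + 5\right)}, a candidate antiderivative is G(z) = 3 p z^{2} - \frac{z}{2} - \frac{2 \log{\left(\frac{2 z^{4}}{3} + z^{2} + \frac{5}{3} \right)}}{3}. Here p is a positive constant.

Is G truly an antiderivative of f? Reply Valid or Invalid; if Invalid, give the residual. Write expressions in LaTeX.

Invalid: d/dz[G] - f = - \frac{1}{2}, which is not 0.

d/dz[G] = \frac{72 p z^{5} + 108 p z^{3} + 180 p z - 6 z^{4} - 32 z^{3} - 9 z^{2} - 24 z - 15}{12 z^{4} + 18 z^{2} + 30}
d/dz[G] - f(z) = - \frac{1}{2} != 0.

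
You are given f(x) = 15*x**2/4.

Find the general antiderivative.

F(x) = 5*x**3/4 + C

A first test for any F(x): its x-derivative must equal f(x) identically.
Check: d/dx[5*x**3/4] = 15*x**2/4 = f(x).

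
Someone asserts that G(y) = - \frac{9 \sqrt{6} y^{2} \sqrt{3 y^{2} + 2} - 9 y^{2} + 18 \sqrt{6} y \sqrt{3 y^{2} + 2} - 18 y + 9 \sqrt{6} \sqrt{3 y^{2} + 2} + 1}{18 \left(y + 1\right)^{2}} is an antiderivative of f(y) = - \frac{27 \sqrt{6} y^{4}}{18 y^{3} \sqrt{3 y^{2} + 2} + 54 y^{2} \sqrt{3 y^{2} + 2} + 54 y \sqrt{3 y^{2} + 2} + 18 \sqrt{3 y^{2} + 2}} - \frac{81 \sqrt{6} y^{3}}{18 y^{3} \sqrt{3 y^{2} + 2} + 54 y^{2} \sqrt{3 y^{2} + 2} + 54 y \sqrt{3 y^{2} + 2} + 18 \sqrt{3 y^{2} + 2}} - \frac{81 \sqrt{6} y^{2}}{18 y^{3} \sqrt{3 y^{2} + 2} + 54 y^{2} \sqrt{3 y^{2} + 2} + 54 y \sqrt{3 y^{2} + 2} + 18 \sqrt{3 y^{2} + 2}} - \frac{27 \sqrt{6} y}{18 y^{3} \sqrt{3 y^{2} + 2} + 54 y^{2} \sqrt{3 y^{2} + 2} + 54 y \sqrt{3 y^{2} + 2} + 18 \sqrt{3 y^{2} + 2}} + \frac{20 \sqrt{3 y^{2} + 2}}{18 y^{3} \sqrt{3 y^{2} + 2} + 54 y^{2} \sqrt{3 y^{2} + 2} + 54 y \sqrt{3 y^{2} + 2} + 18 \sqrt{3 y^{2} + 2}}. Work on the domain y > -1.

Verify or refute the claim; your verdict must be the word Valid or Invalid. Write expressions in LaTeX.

d/dy[G] = \frac{- 27 \sqrt{6} y^{4} - 81 \sqrt{6} y^{3} - 81 \sqrt{6} y^{2} - 27 \sqrt{6} y + 20 \sqrt{3 y^{2} + 2}}{18 y^{3} \sqrt{3 y^{2} + 2} + 54 y^{2} \sqrt{3 y^{2} + 2} + 54 y \sqrt{3 y^{2} + 2} + 18 \sqrt{3 y^{2} + 2}}
This equals f(y) exactly, so the claim holds.

Valid. The derivative of G reproduces f.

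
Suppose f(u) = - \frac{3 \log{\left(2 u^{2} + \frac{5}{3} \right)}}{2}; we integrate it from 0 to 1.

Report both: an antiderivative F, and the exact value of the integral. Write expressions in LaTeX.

Antiderivative: F(u) = - \frac{3 u \log{\left(2 u^{2} + \frac{5}{3} \right)}}{2} + 3 u - \frac{\sqrt{30} \operatorname{atan}{\left(\frac{\sqrt{30} u}{5} \right)}}{2}; value = - \frac{\sqrt{30} \operatorname{atan}{\left(\frac{\sqrt{30}}{5} \right)}}{2} - \frac{3 \log{\left(\frac{11}{3} \right)}}{2} + 3

A first test for any F(u): its u-derivative must equal f(u) identically.
F(u) = - \frac{3 u \log{\left(2 u^{2} + \frac{5}{3} \right)}}{2} + 3 u - \frac{\sqrt{30} \operatorname{atan}{\left(\frac{\sqrt{30} u}{5} \right)}}{2} is an antiderivative of f.
Check: d/du[- \frac{3 u \log{\left(2 u^{2} + \frac{5}{3} \right)}}{2} + 3 u - \frac{\sqrt{30} \operatorname{atan}{\left(\frac{\sqrt{30} u}{5} \right)}}{2}] = - \frac{3 \log{\left(2 u^{2} + \frac{5}{3} \right)}}{2} = f(u).
F(1) = - \frac{\sqrt{30} \operatorname{atan}{\left(\frac{\sqrt{30}}{5} \right)}}{2} - \frac{3 \log{\left(\frac{11}{3} \right)}}{2} + 3; F(0) = 0.
Integral = F(1) - F(0) = - \frac{\sqrt{30} \operatorname{atan}{\left(\frac{\sqrt{30}}{5} \right)}}{2} - \frac{3 \log{\left(\frac{11}{3} \right)}}{2} + 3.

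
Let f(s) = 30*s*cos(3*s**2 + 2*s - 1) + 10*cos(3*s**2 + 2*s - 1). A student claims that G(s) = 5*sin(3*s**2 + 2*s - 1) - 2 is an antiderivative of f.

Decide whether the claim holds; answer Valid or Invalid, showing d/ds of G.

Valid. The derivative of G reproduces f.

d/ds[G] = 30*s*cos(3*s**2 + 2*s - 1) + 10*cos(3*s**2 + 2*s - 1)
This equals f(s) exactly, so the claim holds.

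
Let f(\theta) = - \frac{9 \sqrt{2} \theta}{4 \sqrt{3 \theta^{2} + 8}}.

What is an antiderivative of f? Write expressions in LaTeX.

An antiderivative is F(\theta) = - \frac{3 \sqrt{2} \sqrt{3 \theta^{2} + 8}}{4}.

f matches the chain-rule pattern g'(h)*h' with inner function h(\theta) = \frac{3 \theta^{2}}{2} + 4; substituting u = h(\theta) collapses the integral.
Check: d/d\theta[- \frac{3 \sqrt{2} \sqrt{3 \theta^{2} + 8}}{4}] = - \frac{9 \sqrt{2} \theta}{4 \sqrt{3 \theta^{2} + 8}} = f(\theta).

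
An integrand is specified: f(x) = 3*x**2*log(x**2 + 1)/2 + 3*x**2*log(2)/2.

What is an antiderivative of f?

Integrate term by term and add the pieces.
Check: d/dx[(3*x**3*log(2*x**2 + 2) - 2*x**3 + 6*x - 6*atan(x))/6] = 3*x**2*log(x**2 + 1)/2 + 3*x**2*log(2)/2 = f(x).

An antiderivative is F(x) = (3*x**3*log(2*x**2 + 2) - 2*x**3 + 6*x - 6*atan(x))/6.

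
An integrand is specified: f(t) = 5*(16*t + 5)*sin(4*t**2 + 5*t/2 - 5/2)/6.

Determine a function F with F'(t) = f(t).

The substitution u = 4*t**2 + 5*t/2 - 5/2 works: f is exactly (dF/du)*(du/dt) for that inner function.
Check: d/dt[-5*cos(4*t**2 + 5*t/2 - 5/2)/3] = 40*t*sin(4*t**2 + 5*t/2 - 5/2)/3 + 25*sin(4*t**2 + 5*t/2 - 5/2)/6, which equals f(t).

An antiderivative is F(t) = -5*cos(4*t**2 + 5*t/2 - 5/2)/3.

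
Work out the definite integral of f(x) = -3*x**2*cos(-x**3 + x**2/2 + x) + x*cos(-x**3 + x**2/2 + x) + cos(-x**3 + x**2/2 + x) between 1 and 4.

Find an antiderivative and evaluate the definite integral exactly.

Antiderivative: F(x) = sin(-x**3 + x**2/2 + x); value = -sin(52) - sin(1/2)

f matches the chain-rule pattern g'(h)*h' with inner function h(x) = -x**3 + x**2/2 + x; substituting u = h(x) collapses the integral.
F(x) = sin(-x**3 + x**2/2 + x) is an antiderivative of f.
Check: d/dx[sin(-x**3 + x**2/2 + x)] = -3*x**2*cos(-x**3 + x**2/2 + x) + x*cos(-x**3 + x**2/2 + x) + cos(-x**3 + x**2/2 + x) = f(x).
F(4) = -sin(52); F(1) = sin(1/2).
Integral = F(4) - F(1) = -sin(52) - sin(1/2).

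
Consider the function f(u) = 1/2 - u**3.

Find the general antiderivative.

F(u) = -u**4/4 + u/2 + C

Check any antiderivative F(u) by computing F'(u) and comparing it with f(u).
Check: d/du[-u**4/4 + u/2] = 1/2 - u**3 = f(u).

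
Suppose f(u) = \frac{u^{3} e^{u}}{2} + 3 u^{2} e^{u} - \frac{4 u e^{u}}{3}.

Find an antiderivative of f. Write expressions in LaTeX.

An antiderivative is F(u) = \frac{\left(3 u^{3} + 9 u^{2} - 26 u + 26\right) e^{u}}{6}.

f has the shape v'r + vr' for v = \frac{u^{3}}{2} + \frac{3 u^{2}}{2} - \frac{13 u}{3} + \frac{13}{3} and r = e^{u} — it is the derivative of the product v*r.
Check: d/du[\frac{\left(3 u^{3} + 9 u^{2} - 26 u + 26\right) e^{u}}{6}] = \frac{u^{3} e^{u}}{2} + 3 u^{2} e^{u} - \frac{4 u e^{u}}{3} = f(u).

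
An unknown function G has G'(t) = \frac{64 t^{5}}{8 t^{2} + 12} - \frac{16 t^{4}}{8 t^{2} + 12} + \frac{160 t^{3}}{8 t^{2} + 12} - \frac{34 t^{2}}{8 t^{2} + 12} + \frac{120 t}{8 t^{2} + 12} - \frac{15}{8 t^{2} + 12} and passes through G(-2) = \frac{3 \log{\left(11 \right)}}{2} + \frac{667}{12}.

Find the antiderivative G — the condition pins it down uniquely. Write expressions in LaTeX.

The integrand splits into summands that can be handled one at a time.
A general antiderivative is 2 t^{4} - \frac{2 t^{3}}{3} + 4 t^{2} - \frac{5 t}{4} + \frac{3 \log{\left(2 t^{2} + 3 \right)}}{2} - \frac{5}{4} + C.
The condition gives C = \frac{3 \log{\left(11 \right)}}{2} + \frac{667}{12} - (\frac{3 \log{\left(11 \right)}}{2} + \frac{655}{12}) = 1.
So G(t) = 2 t^{4} - \frac{2 t^{3}}{3} + 4 t^{2} - \frac{5 t}{4} + \frac{3 \log{\left(2 t^{2} + 3 \right)}}{2} - \frac{1}{4}.
Check: d/dt[2 t^{4} - \frac{2 t^{3}}{3} + 4 t^{2} - \frac{5 t}{4} + \frac{3 \log{\left(2 t^{2} + 3 \right)}}{2} - \frac{1}{4}] = \frac{64 t^{5} - 16 t^{4} + 160 t^{3} - 34 t^{2} + 120 t - 15}{8 t^{2} + 12}, which equals G'(t).

G(t) = 2 t^{4} - \frac{2 t^{3}}{3} + 4 t^{2} - \frac{5 t}{4} + \frac{3 \log{\left(2 t^{2} + 3 \right)}}{2} - \frac{1}{4}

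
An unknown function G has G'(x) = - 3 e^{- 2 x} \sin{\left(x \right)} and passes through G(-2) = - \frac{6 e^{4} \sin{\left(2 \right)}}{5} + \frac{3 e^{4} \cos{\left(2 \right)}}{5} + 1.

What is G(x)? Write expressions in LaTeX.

G(x) = 1 + \frac{6 e^{- 2 x} \sin{\left(x \right)}}{5} + \frac{3 e^{- 2 x} \cos{\left(x \right)}}{5}

Any candidate G(x) must reproduce the stated G'(x) exactly.
A general antiderivative is \frac{6 e^{- 2 x} \sin{\left(x \right)}}{5} + \frac{3 e^{- 2 x} \cos{\left(x \right)}}{5} + C.
The condition gives C = - \frac{6 e^{4} \sin{\left(2 \right)}}{5} + \frac{3 e^{4} \cos{\left(2 \right)}}{5} + 1 - (- \frac{6 e^{4} \sin{\left(2 \right)}}{5} + \frac{3 e^{4} \cos{\left(2 \right)}}{5}) = 1.
So G(x) = 1 + \frac{6 e^{- 2 x} \sin{\left(x \right)}}{5} + \frac{3 e^{- 2 x} \cos{\left(x \right)}}{5}.
Check: d/dx[1 + \frac{6 e^{- 2 x} \sin{\left(x \right)}}{5} + \frac{3 e^{- 2 x} \cos{\left(x \right)}}{5}] = - 3 e^{- 2 x} \sin{\left(x \right)} = G'(x).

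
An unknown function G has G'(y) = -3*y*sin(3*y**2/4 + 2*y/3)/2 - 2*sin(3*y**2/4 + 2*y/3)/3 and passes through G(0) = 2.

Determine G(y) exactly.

G'(y) matches the chain-rule pattern g'(h)*h' with inner function h(y) = 3*y**2/4 + 2*y/3; substituting u = h(y) collapses the integral.
A general antiderivative is cos(3*y**2/4 + 2*y/3) + C.
The condition gives C = 2 - (1) = 1.
So G(y) = cos(3*y**2/4 + 2*y/3) + 1.
Check: d/dy[cos(3*y**2/4 + 2*y/3) + 1] = -3*y*sin(3*y**2/4 + 2*y/3)/2 - 2*sin(3*y**2/4 + 2*y/3)/3 = G'(y).

G(y) = cos(3*y**2/4 + 2*y/3) + 1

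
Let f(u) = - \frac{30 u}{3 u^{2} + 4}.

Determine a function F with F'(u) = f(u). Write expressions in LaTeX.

An antiderivative is F(u) = - 5 \log{\left(\frac{u^{2}}{2} + \frac{2}{3} \right)}.

The substitution w = \frac{u^{2}}{2} + \frac{2}{3} works: f is exactly (dF/dw)*(dw/du) for that inner function.
Check: d/du[- 5 \log{\left(\frac{u^{2}}{2} + \frac{2}{3} \right)}] = - \frac{30 u}{3 u^{2} + 4} = f(u).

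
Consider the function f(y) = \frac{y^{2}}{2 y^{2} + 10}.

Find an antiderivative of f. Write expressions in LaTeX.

An antiderivative is F(y) = \frac{y - \sqrt{5} \operatorname{atan}{\left(\frac{\sqrt{5} y}{5} \right)}}{2}.

A first test for any F(y): its y-derivative must equal f(y) identically.
Check: d/dy[\frac{y - \sqrt{5} \operatorname{atan}{\left(\frac{\sqrt{5} y}{5} \right)}}{2}] = \frac{y^{2}}{2 y^{2} + 10} = f(y).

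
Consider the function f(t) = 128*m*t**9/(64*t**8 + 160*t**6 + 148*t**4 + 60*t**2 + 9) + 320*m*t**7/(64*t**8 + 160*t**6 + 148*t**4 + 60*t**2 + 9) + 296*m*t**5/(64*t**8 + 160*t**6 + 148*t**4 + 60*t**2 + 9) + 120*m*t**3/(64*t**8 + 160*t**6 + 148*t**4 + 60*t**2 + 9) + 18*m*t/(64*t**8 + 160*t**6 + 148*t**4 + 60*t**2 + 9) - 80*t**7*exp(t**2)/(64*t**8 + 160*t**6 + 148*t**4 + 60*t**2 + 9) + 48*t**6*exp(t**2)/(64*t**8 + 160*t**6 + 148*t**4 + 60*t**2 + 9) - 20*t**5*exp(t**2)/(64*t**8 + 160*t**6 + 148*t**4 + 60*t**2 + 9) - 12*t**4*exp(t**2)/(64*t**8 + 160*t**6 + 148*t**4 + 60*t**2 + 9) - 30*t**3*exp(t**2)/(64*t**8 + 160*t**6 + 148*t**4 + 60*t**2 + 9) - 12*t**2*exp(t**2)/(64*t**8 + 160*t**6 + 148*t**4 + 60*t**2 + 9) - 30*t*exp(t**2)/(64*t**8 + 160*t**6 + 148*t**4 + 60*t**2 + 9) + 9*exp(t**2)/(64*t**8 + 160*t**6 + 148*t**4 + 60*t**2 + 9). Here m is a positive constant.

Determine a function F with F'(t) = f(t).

Integrate term by term and add the pieces.
Check: d/dt[t*(m*t*(2*t**2 + 1)*(4*t**2 + 3) - (5*t - 3)*exp(t**2))/((2*t**2 + 1)*(4*t**2 + 3))] = (128*m*t**9 + 320*m*t**7 + 296*m*t**5 + 120*m*t**3 + 18*m*t - 80*t**7*exp(t**2) + 48*t**6*exp(t**2) - 20*t**5*exp(t**2) - 12*t**4*exp(t**2) - 30*t**3*exp(t**2) - 12*t**2*exp(t**2) - 30*t*exp(t**2) + 9*exp(t**2))/(64*t**8 + 160*t**6 + 148*t**4 + 60*t**2 + 9), which equals f(t).

An antiderivative is F(t) = t*(m*t*(2*t**2 + 1)*(4*t**2 + 3) - (5*t - 3)*exp(t**2))/((2*t**2 + 1)*(4*t**2 + 3)).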